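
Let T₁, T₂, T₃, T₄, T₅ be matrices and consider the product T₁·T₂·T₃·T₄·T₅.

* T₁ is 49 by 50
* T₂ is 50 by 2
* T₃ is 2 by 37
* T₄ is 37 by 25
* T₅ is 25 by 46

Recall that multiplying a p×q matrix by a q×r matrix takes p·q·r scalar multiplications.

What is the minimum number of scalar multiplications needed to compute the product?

Adjacent pairs: T₁T₂ = 49·50·2 = 4900; T₂T₃ = 50·2·37 = 3700; T₃T₄ = 2·37·25 = 1850; T₄T₅ = 37·25·46 = 42550.
Length 3: T₁..T₃: k=1: 0+3700+49·50·37=94350; k=2: 4900+0+49·2·37=8526 → min 8526 | T₂..T₄: k=2: 0+1850+50·2·25=4350; k=3: 3700+0+50·37·25=49950 → min 4350 | T₃..T₅: k=3: 0+42550+2·37·46=45954; k=4: 1850+0+2·25·46=4150 → min 4150.
Length 4: T₁..T₄: k=1: 0+4350+49·50·25=65600; k=2: 4900+1850+49·2·25=9200; k=3: 8526+0+49·37·25=53851 → min 9200 | T₂..T₅: k=2: 0+4150+50·2·46=8750; k=3: 3700+42550+50·37·46=131350; k=4: 4350+0+50·25·46=61850 → min 8750.
Length 5: T₁..T₅: k=1: 0+8750+49·50·46=121450; k=2: 4900+4150+49·2·46=13558; k=3: 8526+42550+49·37·46=134474; k=4: 9200+0+49·25·46=65550 → min 13558.
Optimal order: ((T₁·T₂)·((T₃·T₄)·T₅)) with cost 13558.

13558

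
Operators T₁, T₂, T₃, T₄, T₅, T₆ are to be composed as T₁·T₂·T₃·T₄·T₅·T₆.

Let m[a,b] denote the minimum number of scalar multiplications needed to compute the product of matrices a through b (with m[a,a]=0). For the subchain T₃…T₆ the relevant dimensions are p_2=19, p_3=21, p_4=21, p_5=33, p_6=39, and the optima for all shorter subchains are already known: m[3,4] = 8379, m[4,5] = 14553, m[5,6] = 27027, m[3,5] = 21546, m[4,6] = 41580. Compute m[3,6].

m[3,6] = min over k∈[3,5] of m[3,k]+m[k+1,6]+p_{2}·p_k·p_{6}.
k=3: 0 + 41580 + 19·21·39 = 57141; k=4: 8379 + 27027 + 19·21·39 = 50967; k=5: 21546 + 0 + 19·33·39 = 45999.
Minimum: 45999 at k=5.

45999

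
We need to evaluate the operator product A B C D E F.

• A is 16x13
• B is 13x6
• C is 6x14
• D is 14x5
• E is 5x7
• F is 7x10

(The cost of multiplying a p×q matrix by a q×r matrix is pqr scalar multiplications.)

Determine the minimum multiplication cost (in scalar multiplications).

Adjacent pairs: AB = 16·13·6 = 1248; BC = 13·6·14 = 1092; CD = 6·14·5 = 420; DE = 14·5·7 = 490; EF = 5·7·10 = 350.
Length 3: A..C: k=1: 0+1092+16·13·14=4004; k=2: 1248+0+16·6·14=2592 → min 2592 | B..D: k=2: 0+420+13·6·5=810; k=3: 1092+0+13·14·5=2002 → min 810 | C..E: k=3: 0+490+6·14·7=1078; k=4: 420+0+6·5·7=630 → min 630 | D..F: k=4: 0+350+14·5·10=1050; k=5: 490+0+14·7·10=1470 → min 1050.
Length 4: A..D: k=1: 0+810+16·13·5=1850; k=2: 1248+420+16·6·5=2148; k=3: 2592+0+16·14·5=3712 → min 1850 | B..E: k=2: 0+630+13·6·7=1176; k=3: 1092+490+13·14·7=2856; k=4: 810+0+13·5·7=1265 → min 1176 | C..F: k=3: 0+1050+6·14·10=1890; k=4: 420+350+6·5·10=1070; k=5: 630+0+6·7·10=1050 → min 1050.
Length 5: A..E: k=1: 0+1176+16·13·7=2632; k=2: 1248+630+16·6·7=2550; k=3: 2592+490+16·14·7=4650; k=4: 1850+0+16·5·7=2410 → min 2410 | B..F: k=2: 0+1050+13·6·10=1830; k=3: 1092+1050+13·14·10=3962; k=4: 810+350+13·5·10=1810; k=5: 1176+0+13·7·10=2086 → min 1810.
Length 6: A..F: k=1: 0+1810+16·13·10=3890; k=2: 1248+1050+16·6·10=3258; k=3: 2592+1050+16·14·10=5882; k=4: 1850+350+16·5·10=3000; k=5: 2410+0+16·7·10=3530 → min 3000.
Optimal order: ((A (B (C D))) (E F)) with cost 3000.

3000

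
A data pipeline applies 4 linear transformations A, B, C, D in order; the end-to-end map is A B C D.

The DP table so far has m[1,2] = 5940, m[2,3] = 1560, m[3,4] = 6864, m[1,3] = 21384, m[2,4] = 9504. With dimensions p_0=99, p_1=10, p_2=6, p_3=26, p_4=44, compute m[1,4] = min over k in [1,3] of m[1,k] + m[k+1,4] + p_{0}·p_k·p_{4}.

38940

m[1,4] = min over k∈[1,3] of m[1,k]+m[k+1,4]+p_{0}·p_k·p_{4}.
k=1: 0 + 9504 + 99·10·44 = 53064; k=2: 5940 + 6864 + 99·6·44 = 38940; k=3: 21384 + 0 + 99·26·44 = 134640.
Minimum: 38940 at k=2.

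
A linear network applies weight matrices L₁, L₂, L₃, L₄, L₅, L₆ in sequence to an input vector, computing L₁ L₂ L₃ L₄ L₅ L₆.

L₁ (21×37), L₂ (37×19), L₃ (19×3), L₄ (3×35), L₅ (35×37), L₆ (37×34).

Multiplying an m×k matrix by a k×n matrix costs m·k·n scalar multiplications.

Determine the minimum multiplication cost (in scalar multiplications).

Adjacent pairs: L₁L₂ = 21·37·19 = 14763; L₂L₃ = 37·19·3 = 2109; L₃L₄ = 19·3·35 = 1995; L₄L₅ = 3·35·37 = 3885; L₅L₆ = 35·37·34 = 44030.
Length 3: L₁..L₃: k=1: 0+2109+21·37·3=4440; k=2: 14763+0+21·19·3=15960 → min 4440 | L₂..L₄: k=2: 0+1995+37·19·35=26600; k=3: 2109+0+37·3·35=5994 → min 5994 | L₃..L₅: k=3: 0+3885+19·3·37=5994; k=4: 1995+0+19·35·37=26600 → min 5994 | L₄..L₆: k=4: 0+44030+3·35·34=47600; k=5: 3885+0+3·37·34=7659 → min 7659.
Length 4: L₁..L₄: k=1: 0+5994+21·37·35=33189; k=2: 14763+1995+21·19·35=30723; k=3: 4440+0+21·3·35=6645 → min 6645 | L₂..L₅: k=2: 0+5994+37·19·37=32005; k=3: 2109+3885+37·3·37=10101; k=4: 5994+0+37·35·37=53909 → min 10101 | L₃..L₆: k=3: 0+7659+19·3·34=9597; k=4: 1995+44030+19·35·34=68635; k=5: 5994+0+19·37·34=29896 → min 9597.
Length 5: L₁..L₅: k=1: 0+10101+21·37·37=38850; k=2: 14763+5994+21·19·37=35520; k=3: 4440+3885+21·3·37=10656; k=4: 6645+0+21·35·37=33840 → min 10656 | L₂..L₆: k=2: 0+9597+37·19·34=33499; k=3: 2109+7659+37·3·34=13542; k=4: 5994+44030+37·35·34=94054; k=5: 10101+0+37·37·34=56647 → min 13542.
Length 6: L₁..L₆: k=1: 0+13542+21·37·34=39960; k=2: 14763+9597+21·19·34=37926; k=3: 4440+7659+21·3·34=14241; k=4: 6645+44030+21·35·34=75665; k=5: 10656+0+21·37·34=37074 → min 14241.
Optimal order: ((L₁ (L₂ L₃)) ((L₄ L₅) L₆)) with cost 14241.

14241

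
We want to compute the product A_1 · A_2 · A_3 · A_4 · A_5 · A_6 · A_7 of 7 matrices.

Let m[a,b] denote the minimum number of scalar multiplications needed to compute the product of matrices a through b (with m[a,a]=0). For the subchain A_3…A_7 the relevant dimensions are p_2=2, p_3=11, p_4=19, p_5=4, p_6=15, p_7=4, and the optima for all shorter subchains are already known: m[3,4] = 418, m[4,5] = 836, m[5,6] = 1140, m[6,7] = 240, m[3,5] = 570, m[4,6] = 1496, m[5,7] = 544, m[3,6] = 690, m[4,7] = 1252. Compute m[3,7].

m[3,7] = min over k∈[3,6] of m[3,k]+m[k+1,7]+p_{2}·p_k·p_{7}.
k=3: 0 + 1252 + 2·11·4 = 1340; k=4: 418 + 544 + 2·19·4 = 1114; k=5: 570 + 240 + 2·4·4 = 842; k=6: 690 + 0 + 2·15·4 = 810.
Minimum: 810 at k=6.

810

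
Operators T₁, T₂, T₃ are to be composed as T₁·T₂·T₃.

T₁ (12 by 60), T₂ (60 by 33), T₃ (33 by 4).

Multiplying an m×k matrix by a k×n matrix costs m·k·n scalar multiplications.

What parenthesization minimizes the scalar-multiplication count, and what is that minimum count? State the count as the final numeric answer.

(T₁·(T₂·T₃)): cost 10800.
((T₁·T₂)·T₃): cost 25344.
Optimal: (T₁·(T₂·T₃)) with cost 10800.

10800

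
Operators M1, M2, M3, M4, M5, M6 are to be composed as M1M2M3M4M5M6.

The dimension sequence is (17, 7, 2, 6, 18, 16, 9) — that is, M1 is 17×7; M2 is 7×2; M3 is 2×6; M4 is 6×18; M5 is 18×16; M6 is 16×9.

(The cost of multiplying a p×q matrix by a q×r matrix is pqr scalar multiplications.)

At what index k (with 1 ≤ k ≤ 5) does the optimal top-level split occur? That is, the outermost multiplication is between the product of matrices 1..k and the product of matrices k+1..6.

Adjacent pairs: M1M2 = 17·7·2 = 238; M2M3 = 7·2·6 = 84; M3M4 = 2·6·18 = 216; M4M5 = 6·18·16 = 1728; M5M6 = 18·16·9 = 2592.
Length 3: M1..M3: k=1: 0+84+17·7·6=798; k=2: 238+0+17·2·6=442 → min 442 | M2..M4: k=2: 0+216+7·2·18=468; k=3: 84+0+7·6·18=840 → min 468 | M3..M5: k=3: 0+1728+2·6·16=1920; k=4: 216+0+2·18·16=792 → min 792 | M4..M6: k=4: 0+2592+6·18·9=3564; k=5: 1728+0+6·16·9=2592 → min 2592.
Length 4: M1..M4: k=1: 0+468+17·7·18=2610; k=2: 238+216+17·2·18=1066; k=3: 442+0+17·6·18=2278 → min 1066 | M2..M5: k=2: 0+792+7·2·16=1016; k=3: 84+1728+7·6·16=2484; k=4: 468+0+7·18·16=2484 → min 1016 | M3..M6: k=3: 0+2592+2·6·9=2700; k=4: 216+2592+2·18·9=3132; k=5: 792+0+2·16·9=1080 → min 1080.
Length 5: M1..M5: k=1: 0+1016+17·7·16=2920; k=2: 238+792+17·2·16=1574; k=3: 442+1728+17·6·16=3802; k=4: 1066+0+17·18·16=5962 → min 1574 | M2..M6: k=2: 0+1080+7·2·9=1206; k=3: 84+2592+7·6·9=3054; k=4: 468+2592+7·18·9=4194; k=5: 1016+0+7·16·9=2024 → min 1206.
Top-level splits: k=1: (M1..M1)·(M2..M6) → 0+1206+17·7·9 = 2277; k=2: (M1..M2)·(M3..M6) → 238+1080+17·2·9 = 1624; k=3: (M1..M3)·(M4..M6) → 442+2592+17·6·9 = 3952; k=4: (M1..M4)·(M5..M6) → 1066+2592+17·18·9 = 6412; k=5: (M1..M5)·(M6..M6) → 1574+0+17·16·9 = 4022.
Best split is after M2, i.e. k = 2.

2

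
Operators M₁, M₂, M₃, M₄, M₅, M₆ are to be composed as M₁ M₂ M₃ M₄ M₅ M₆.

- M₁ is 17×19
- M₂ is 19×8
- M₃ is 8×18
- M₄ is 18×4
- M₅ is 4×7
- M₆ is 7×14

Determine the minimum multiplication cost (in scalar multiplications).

Adjacent pairs: M₁M₂ = 17·19·8 = 2584; M₂M₃ = 19·8·18 = 2736; M₃M₄ = 8·18·4 = 576; M₄M₅ = 18·4·7 = 504; M₅M₆ = 4·7·14 = 392.
Length 3: M₁..M₃: k=1: 0+2736+17·19·18=8550; k=2: 2584+0+17·8·18=5032 → min 5032 | M₂..M₄: k=2: 0+576+19·8·4=1184; k=3: 2736+0+19·18·4=4104 → min 1184 | M₃..M₅: k=3: 0+504+8·18·7=1512; k=4: 576+0+8·4·7=800 → min 800 | M₄..M₆: k=4: 0+392+18·4·14=1400; k=5: 504+0+18·7·14=2268 → min 1400.
Length 4: M₁..M₄: k=1: 0+1184+17·19·4=2476; k=2: 2584+576+17·8·4=3704; k=3: 5032+0+17·18·4=6256 → min 2476 | M₂..M₅: k=2: 0+800+19·8·7=1864; k=3: 2736+504+19·18·7=5634; k=4: 1184+0+19·4·7=1716 → min 1716 | M₃..M₆: k=3: 0+1400+8·18·14=3416; k=4: 576+392+8·4·14=1416; k=5: 800+0+8·7·14=1584 → min 1416.
Length 5: M₁..M₅: k=1: 0+1716+17·19·7=3977; k=2: 2584+800+17·8·7=4336; k=3: 5032+504+17·18·7=7678; k=4: 2476+0+17·4·7=2952 → min 2952 | M₂..M₆: k=2: 0+1416+19·8·14=3544; k=3: 2736+1400+19·18·14=8924; k=4: 1184+392+19·4·14=2640; k=5: 1716+0+19·7·14=3578 → min 2640.
Length 6: M₁..M₆: k=1: 0+2640+17·19·14=7162; k=2: 2584+1416+17·8·14=5904; k=3: 5032+1400+17·18·14=10716; k=4: 2476+392+17·4·14=3820; k=5: 2952+0+17·7·14=4618 → min 3820.
Optimal order: ((M₁ (M₂ (M₃ M₄))) (M₅ M₆)) with cost 3820.

3820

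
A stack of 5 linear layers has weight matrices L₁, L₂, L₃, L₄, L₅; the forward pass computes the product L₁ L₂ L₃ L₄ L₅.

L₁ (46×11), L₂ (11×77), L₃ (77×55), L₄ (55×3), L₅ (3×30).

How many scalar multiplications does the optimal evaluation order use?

Adjacent pairs: L₁L₂ = 46·11·77 = 38962; L₂L₃ = 11·77·55 = 46585; L₃L₄ = 77·55·3 = 12705; L₄L₅ = 55·3·30 = 4950.
Length 3: L₁..L₃: k=1: 0+46585+46·11·55=74415; k=2: 38962+0+46·77·55=233772 → min 74415 | L₂..L₄: k=2: 0+12705+11·77·3=15246; k=3: 46585+0+11·55·3=48400 → min 15246 | L₃..L₅: k=3: 0+4950+77·55·30=132000; k=4: 12705+0+77·3·30=19635 → min 19635.
Length 4: L₁..L₄: k=1: 0+15246+46·11·3=16764; k=2: 38962+12705+46·77·3=62293; k=3: 74415+0+46·55·3=82005 → min 16764 | L₂..L₅: k=2: 0+19635+11·77·30=45045; k=3: 46585+4950+11·55·30=69685; k=4: 15246+0+11·3·30=16236 → min 16236.
Length 5: L₁..L₅: k=1: 0+16236+46·11·30=31416; k=2: 38962+19635+46·77·30=164857; k=3: 74415+4950+46·55·30=155265; k=4: 16764+0+46·3·30=20904 → min 20904.
Optimal order: ((L₁ (L₂ (L₃ L₄))) L₅) with cost 20904.

20904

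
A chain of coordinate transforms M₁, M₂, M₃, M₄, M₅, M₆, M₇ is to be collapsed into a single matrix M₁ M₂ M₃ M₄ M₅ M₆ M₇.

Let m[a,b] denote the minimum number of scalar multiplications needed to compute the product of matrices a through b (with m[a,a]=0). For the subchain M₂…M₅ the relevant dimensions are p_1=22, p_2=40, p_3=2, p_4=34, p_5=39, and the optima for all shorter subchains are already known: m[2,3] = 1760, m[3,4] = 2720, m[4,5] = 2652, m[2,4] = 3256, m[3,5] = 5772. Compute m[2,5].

m[2,5] = min over k∈[2,4] of m[2,k]+m[k+1,5]+p_{1}·p_k·p_{5}.
k=2: 0 + 5772 + 22·40·39 = 40092; k=3: 1760 + 2652 + 22·2·39 = 6128; k=4: 3256 + 0 + 22·34·39 = 32428.
Minimum: 6128 at k=3.

6128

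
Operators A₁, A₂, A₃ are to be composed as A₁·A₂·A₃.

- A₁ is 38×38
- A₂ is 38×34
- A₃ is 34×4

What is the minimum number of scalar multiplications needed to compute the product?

10944

Order (A₁·(A₂·A₃)): (A₂·A₃): 38×34 by 34×4 → 38×4, cost 38·34·4 = 5168; (A₁·(A₂·A₃)): 38×38 by 38×4 → 38×4, cost 38·38·4 = 5776; cumulative 10944. Total 10944.
Order ((A₁·A₂)·A₃): (A₁·A₂): 38×38 by 38×34 → 38×34, cost 38·38·34 = 49096; ((A₁·A₂)·A₃): 38×34 by 34×4 → 38×4, cost 38·34·4 = 5168; cumulative 54264. Total 54264.
Minimum: 10944.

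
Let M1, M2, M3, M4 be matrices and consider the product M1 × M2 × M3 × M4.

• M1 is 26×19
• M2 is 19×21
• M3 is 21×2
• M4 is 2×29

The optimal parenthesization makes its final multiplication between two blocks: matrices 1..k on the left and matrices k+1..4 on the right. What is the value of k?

Adjacent pairs: M1M2 = 26·19·21 = 10374; M2M3 = 19·21·2 = 798; M3M4 = 21·2·29 = 1218.
Length 3: M1..M3: k=1: 0+798+26·19·2=1786; k=2: 10374+0+26·21·2=11466 → min 1786 | M2..M4: k=2: 0+1218+19·21·29=12789; k=3: 798+0+19·2·29=1900 → min 1900.
Top-level splits: k=1: (M1..M1)·(M2..M4) → 0+1900+26·19·29 = 16226; k=2: (M1..M2)·(M3..M4) → 10374+1218+26·21·29 = 27426; k=3: (M1..M3)·(M4..M4) → 1786+0+26·2·29 = 3294.
Best split is after M3, i.e. k = 3.

3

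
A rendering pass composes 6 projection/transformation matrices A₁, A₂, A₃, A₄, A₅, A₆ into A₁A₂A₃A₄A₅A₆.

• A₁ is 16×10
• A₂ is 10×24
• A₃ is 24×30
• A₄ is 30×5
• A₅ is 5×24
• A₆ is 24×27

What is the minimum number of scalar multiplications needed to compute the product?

Adjacent pairs: A₁A₂ = 16·10·24 = 3840; A₂A₃ = 10·24·30 = 7200; A₃A₄ = 24·30·5 = 3600; A₄A₅ = 30·5·24 = 3600; A₅A₆ = 5·24·27 = 3240.
Length 3: A₁..A₃: k=1: 0+7200+16·10·30=12000; k=2: 3840+0+16·24·30=15360 → min 12000 | A₂..A₄: k=2: 0+3600+10·24·5=4800; k=3: 7200+0+10·30·5=8700 → min 4800 | A₃..A₅: k=3: 0+3600+24·30·24=20880; k=4: 3600+0+24·5·24=6480 → min 6480 | A₄..A₆: k=4: 0+3240+30·5·27=7290; k=5: 3600+0+30·24·27=23040 → min 7290.
Length 4: A₁..A₄: k=1: 0+4800+16·10·5=5600; k=2: 3840+3600+16·24·5=9360; k=3: 12000+0+16·30·5=14400 → min 5600 | A₂..A₅: k=2: 0+6480+10·24·24=12240; k=3: 7200+3600+10·30·24=18000; k=4: 4800+0+10·5·24=6000 → min 6000 | A₃..A₆: k=3: 0+7290+24·30·27=26730; k=4: 3600+3240+24·5·27=10080; k=5: 6480+0+24·24·27=22032 → min 10080.
Length 5: A₁..A₅: k=1: 0+6000+16·10·24=9840; k=2: 3840+6480+16·24·24=19536; k=3: 12000+3600+16·30·24=27120; k=4: 5600+0+16·5·24=7520 → min 7520 | A₂..A₆: k=2: 0+10080+10·24·27=16560; k=3: 7200+7290+10·30·27=22590; k=4: 4800+3240+10·5·27=9390; k=5: 6000+0+10·24·27=12480 → min 9390.
Length 6: A₁..A₆: k=1: 0+9390+16·10·27=13710; k=2: 3840+10080+16·24·27=24288; k=3: 12000+7290+16·30·27=32250; k=4: 5600+3240+16·5·27=11000; k=5: 7520+0+16·24·27=17888 → min 11000.
Optimal order: ((A₁(A₂(A₃A₄)))(A₅A₆)) with cost 11000.

11000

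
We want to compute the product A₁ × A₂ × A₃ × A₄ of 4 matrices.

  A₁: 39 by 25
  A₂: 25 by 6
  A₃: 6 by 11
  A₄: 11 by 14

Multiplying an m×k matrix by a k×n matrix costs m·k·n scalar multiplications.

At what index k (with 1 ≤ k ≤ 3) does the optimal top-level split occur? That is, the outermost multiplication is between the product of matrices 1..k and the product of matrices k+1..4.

2

Adjacent pairs: A₁A₂ = 39·25·6 = 5850; A₂A₃ = 25·6·11 = 1650; A₃A₄ = 6·11·14 = 924.
Length 3: A₁..A₃: k=1: 0+1650+39·25·11=12375; k=2: 5850+0+39·6·11=8424 → min 8424 | A₂..A₄: k=2: 0+924+25·6·14=3024; k=3: 1650+0+25·11·14=5500 → min 3024.
Top-level splits: k=1: (A₁..A₁)·(A₂..A₄) → 0+3024+39·25·14 = 16674; k=2: (A₁..A₂)·(A₃..A₄) → 5850+924+39·6·14 = 10050; k=3: (A₁..A₃)·(A₄..A₄) → 8424+0+39·11·14 = 14430.
Best split is after A₂, i.e. k = 2.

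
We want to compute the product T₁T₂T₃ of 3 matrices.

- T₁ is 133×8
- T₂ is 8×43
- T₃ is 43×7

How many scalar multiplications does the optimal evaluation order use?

9856

Order (T₁(T₂T₃)): (T₂T₃): 8×43 by 43×7 → 8×7, cost 8·43·7 = 2408; (T₁(T₂T₃)): 133×8 by 8×7 → 133×7, cost 133·8·7 = 7448; cumulative 9856. Total 9856.
Order ((T₁T₂)T₃): (T₁T₂): 133×8 by 8×43 → 133×43, cost 133·8·43 = 45752; ((T₁T₂)T₃): 133×43 by 43×7 → 133×7, cost 133·43·7 = 40033; cumulative 85785. Total 85785.
Minimum: 9856.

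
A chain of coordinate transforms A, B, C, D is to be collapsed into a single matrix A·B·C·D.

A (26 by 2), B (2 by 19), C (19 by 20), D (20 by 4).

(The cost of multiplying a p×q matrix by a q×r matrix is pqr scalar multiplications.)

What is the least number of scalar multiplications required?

Adjacent pairs: AB = 26·2·19 = 988; BC = 2·19·20 = 760; CD = 19·20·4 = 1520.
Length 3: A..C: k=1: 0+760+26·2·20=1800; k=2: 988+0+26·19·20=10868 → min 1800 | B..D: k=2: 0+1520+2·19·4=1672; k=3: 760+0+2·20·4=920 → min 920.
Length 4: A..D: k=1: 0+920+26·2·4=1128; k=2: 988+1520+26·19·4=4484; k=3: 1800+0+26·20·4=3880 → min 1128.
Optimal order: (A·((B·C)·D)) with cost 1128.

1128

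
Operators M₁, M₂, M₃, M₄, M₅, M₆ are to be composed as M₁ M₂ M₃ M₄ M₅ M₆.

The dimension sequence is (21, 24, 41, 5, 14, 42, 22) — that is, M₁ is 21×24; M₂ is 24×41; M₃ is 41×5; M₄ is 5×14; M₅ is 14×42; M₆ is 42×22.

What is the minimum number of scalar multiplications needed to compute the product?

17310

Adjacent pairs: M₁M₂ = 21·24·41 = 20664; M₂M₃ = 24·41·5 = 4920; M₃M₄ = 41·5·14 = 2870; M₄M₅ = 5·14·42 = 2940; M₅M₆ = 14·42·22 = 12936.
Length 3: M₁..M₃: k=1: 0+4920+21·24·5=7440; k=2: 20664+0+21·41·5=24969 → min 7440 | M₂..M₄: k=2: 0+2870+24·41·14=16646; k=3: 4920+0+24·5·14=6600 → min 6600 | M₃..M₅: k=3: 0+2940+41·5·42=11550; k=4: 2870+0+41·14·42=26978 → min 11550 | M₄..M₆: k=4: 0+12936+5·14·22=14476; k=5: 2940+0+5·42·22=7560 → min 7560.
Length 4: M₁..M₄: k=1: 0+6600+21·24·14=13656; k=2: 20664+2870+21·41·14=35588; k=3: 7440+0+21·5·14=8910 → min 8910 | M₂..M₅: k=2: 0+11550+24·41·42=52878; k=3: 4920+2940+24·5·42=12900; k=4: 6600+0+24·14·42=20712 → min 12900 | M₃..M₆: k=3: 0+7560+41·5·22=12070; k=4: 2870+12936+41·14·22=28434; k=5: 11550+0+41·42·22=49434 → min 12070.
Length 5: M₁..M₅: k=1: 0+12900+21·24·42=34068; k=2: 20664+11550+21·41·42=68376; k=3: 7440+2940+21·5·42=14790; k=4: 8910+0+21·14·42=21258 → min 14790 | M₂..M₆: k=2: 0+12070+24·41·22=33718; k=3: 4920+7560+24·5·22=15120; k=4: 6600+12936+24·14·22=26928; k=5: 12900+0+24·42·22=35076 → min 15120.
Length 6: M₁..M₆: k=1: 0+15120+21·24·22=26208; k=2: 20664+12070+21·41·22=51676; k=3: 7440+7560+21·5·22=17310; k=4: 8910+12936+21·14·22=28314; k=5: 14790+0+21·42·22=34194 → min 17310.
Optimal order: ((M₁ (M₂ M₃)) ((M₄ M₅) M₆)) with cost 17310.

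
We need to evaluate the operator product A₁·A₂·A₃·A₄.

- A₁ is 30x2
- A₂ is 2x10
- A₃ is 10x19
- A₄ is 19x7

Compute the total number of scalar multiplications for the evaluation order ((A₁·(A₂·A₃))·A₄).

5510

(A₂·A₃): 2×10 by 10×19 → 2×19, cost 2·10·19 = 380
(A₁·(A₂·A₃)): 30×2 by 2×19 → 30×19, cost 30·2·19 = 1140; cumulative 1520
((A₁·(A₂·A₃))·A₄): 30×19 by 19×7 → 30×7, cost 30·19·7 = 3990; cumulative 5510
Total: 5510 scalar multiplications.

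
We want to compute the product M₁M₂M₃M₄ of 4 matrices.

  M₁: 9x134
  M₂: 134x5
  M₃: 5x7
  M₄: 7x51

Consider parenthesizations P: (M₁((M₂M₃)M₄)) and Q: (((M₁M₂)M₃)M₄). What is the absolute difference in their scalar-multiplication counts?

104476

Order P = (M₁((M₂M₃)M₄)): (M₂M₃): 134×5 by 5×7 → 134×7, cost 134·5·7 = 4690; ((M₂M₃)M₄): 134×7 by 7×51 → 134×51, cost 134·7·51 = 47838; cumulative 52528; (M₁((M₂M₃)M₄)): 9×134 by 134×51 → 9×51, cost 9·134·51 = 61506; cumulative 114034. Total 114034.
Order Q = (((M₁M₂)M₃)M₄): (M₁M₂): 9×134 by 134×5 → 9×5, cost 9·134·5 = 6030; ((M₁M₂)M₃): 9×5 by 5×7 → 9×7, cost 9·5·7 = 315; cumulative 6345; (((M₁M₂)M₃)M₄): 9×7 by 7×51 → 9×51, cost 9·7·51 = 3213; cumulative 9558. Total 9558.
Difference: |114034 − 9558| = 104476.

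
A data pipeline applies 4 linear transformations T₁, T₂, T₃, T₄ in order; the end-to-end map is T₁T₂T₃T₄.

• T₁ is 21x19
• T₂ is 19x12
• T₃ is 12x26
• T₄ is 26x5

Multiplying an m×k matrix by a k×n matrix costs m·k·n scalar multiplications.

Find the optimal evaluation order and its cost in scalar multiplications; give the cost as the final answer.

Adjacent pairs: T₁T₂ = 21·19·12 = 4788; T₂T₃ = 19·12·26 = 5928; T₃T₄ = 12·26·5 = 1560.
Length 3: T₁..T₃: k=1: 0+5928+21·19·26=16302; k=2: 4788+0+21·12·26=11340 → min 11340 | T₂..T₄: k=2: 0+1560+19·12·5=2700; k=3: 5928+0+19·26·5=8398 → min 2700.
Length 4: T₁..T₄: k=1: 0+2700+21·19·5=4695; k=2: 4788+1560+21·12·5=7608; k=3: 11340+0+21·26·5=14070 → min 4695.
Optimal parenthesization: (T₁(T₂(T₃T₄))) with cost 4695.

4695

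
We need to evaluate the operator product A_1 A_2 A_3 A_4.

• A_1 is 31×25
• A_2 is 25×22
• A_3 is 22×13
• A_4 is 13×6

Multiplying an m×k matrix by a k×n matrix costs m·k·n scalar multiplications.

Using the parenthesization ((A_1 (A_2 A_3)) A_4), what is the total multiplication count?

(A_2 A_3): 25×22 by 22×13 → 25×13, cost 25·22·13 = 7150
(A_1 (A_2 A_3)): 31×25 by 25×13 → 31×13, cost 31·25·13 = 10075; cumulative 17225
((A_1 (A_2 A_3)) A_4): 31×13 by 13×6 → 31×6, cost 31·13·6 = 2418; cumulative 19643
Total: 19643 scalar multiplications.

19643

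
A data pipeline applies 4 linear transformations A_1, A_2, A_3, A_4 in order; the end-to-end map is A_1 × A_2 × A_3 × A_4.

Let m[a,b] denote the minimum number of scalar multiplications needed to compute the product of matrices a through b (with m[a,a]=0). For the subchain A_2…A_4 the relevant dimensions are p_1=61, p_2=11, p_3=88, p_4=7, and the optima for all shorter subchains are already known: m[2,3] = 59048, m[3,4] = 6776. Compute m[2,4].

11473

m[2,4] = min over k∈[2,3] of m[2,k]+m[k+1,4]+p_{1}·p_k·p_{4}.
k=2: 0 + 6776 + 61·11·7 = 11473; k=3: 59048 + 0 + 61·88·7 = 96624.
Minimum: 11473 at k=2.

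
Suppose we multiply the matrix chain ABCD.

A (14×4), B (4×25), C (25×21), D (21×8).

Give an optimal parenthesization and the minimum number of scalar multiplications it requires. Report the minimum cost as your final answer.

Adjacent pairs: AB = 14·4·25 = 1400; BC = 4·25·21 = 2100; CD = 25·21·8 = 4200.
Length 3: A..C: k=1: 0+2100+14·4·21=3276; k=2: 1400+0+14·25·21=8750 → min 3276 | B..D: k=2: 0+4200+4·25·8=5000; k=3: 2100+0+4·21·8=2772 → min 2772.
Length 4: A..D: k=1: 0+2772+14·4·8=3220; k=2: 1400+4200+14·25·8=8400; k=3: 3276+0+14·21·8=5628 → min 3220.
Optimal parenthesization: (A((BC)D)) with cost 3220.

3220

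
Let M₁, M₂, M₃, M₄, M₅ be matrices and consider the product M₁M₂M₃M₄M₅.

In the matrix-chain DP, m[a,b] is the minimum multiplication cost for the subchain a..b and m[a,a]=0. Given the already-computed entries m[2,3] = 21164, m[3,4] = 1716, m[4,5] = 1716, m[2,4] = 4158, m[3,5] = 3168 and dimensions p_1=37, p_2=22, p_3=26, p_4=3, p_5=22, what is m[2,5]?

m[2,5] = min over k∈[2,4] of m[2,k]+m[k+1,5]+p_{1}·p_k·p_{5}.
k=2: 0 + 3168 + 37·22·22 = 21076; k=3: 21164 + 1716 + 37·26·22 = 44044; k=4: 4158 + 0 + 37·3·22 = 6600.
Minimum: 6600 at k=4.

6600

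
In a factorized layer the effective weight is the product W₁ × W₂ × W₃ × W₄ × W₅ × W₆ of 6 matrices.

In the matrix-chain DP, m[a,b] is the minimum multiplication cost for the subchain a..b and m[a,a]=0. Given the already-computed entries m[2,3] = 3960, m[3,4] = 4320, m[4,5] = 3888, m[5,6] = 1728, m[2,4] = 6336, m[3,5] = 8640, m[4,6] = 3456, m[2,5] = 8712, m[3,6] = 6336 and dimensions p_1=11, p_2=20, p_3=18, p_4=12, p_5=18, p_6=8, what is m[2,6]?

8096

m[2,6] = min over k∈[2,5] of m[2,k]+m[k+1,6]+p_{1}·p_k·p_{6}.
k=2: 0 + 6336 + 11·20·8 = 8096; k=3: 3960 + 3456 + 11·18·8 = 9000; k=4: 6336 + 1728 + 11·12·8 = 9120; k=5: 8712 + 0 + 11·18·8 = 10296.
Minimum: 8096 at k=2.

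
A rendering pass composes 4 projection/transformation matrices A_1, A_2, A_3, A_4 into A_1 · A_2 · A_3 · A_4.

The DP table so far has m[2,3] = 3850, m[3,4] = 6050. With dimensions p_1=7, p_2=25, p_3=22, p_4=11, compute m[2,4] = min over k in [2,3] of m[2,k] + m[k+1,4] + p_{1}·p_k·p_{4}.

5544

m[2,4] = min over k∈[2,3] of m[2,k]+m[k+1,4]+p_{1}·p_k·p_{4}.
k=2: 0 + 6050 + 7·25·11 = 7975; k=3: 3850 + 0 + 7·22·11 = 5544.
Minimum: 5544 at k=3.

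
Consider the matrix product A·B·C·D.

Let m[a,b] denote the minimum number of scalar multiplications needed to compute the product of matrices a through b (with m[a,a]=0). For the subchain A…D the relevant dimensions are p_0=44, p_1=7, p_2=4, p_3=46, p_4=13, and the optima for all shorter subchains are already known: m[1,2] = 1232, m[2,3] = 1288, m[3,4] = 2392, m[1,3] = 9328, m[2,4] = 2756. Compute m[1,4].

m[1,4] = min over k∈[1,3] of m[1,k]+m[k+1,4]+p_{0}·p_k·p_{4}.
k=1: 0 + 2756 + 44·7·13 = 6760; k=2: 1232 + 2392 + 44·4·13 = 5912; k=3: 9328 + 0 + 44·46·13 = 35640.
Minimum: 5912 at k=2.

5912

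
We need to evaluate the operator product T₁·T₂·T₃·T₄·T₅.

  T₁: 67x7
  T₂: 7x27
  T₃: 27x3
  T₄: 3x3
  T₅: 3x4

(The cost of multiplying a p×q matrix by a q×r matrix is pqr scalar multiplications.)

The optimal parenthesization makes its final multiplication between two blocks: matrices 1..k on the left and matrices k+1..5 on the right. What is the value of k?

Adjacent pairs: T₁T₂ = 67·7·27 = 12663; T₂T₃ = 7·27·3 = 567; T₃T₄ = 27·3·3 = 243; T₄T₅ = 3·3·4 = 36.
Length 3: T₁..T₃: k=1: 0+567+67·7·3=1974; k=2: 12663+0+67·27·3=18090 → min 1974 | T₂..T₄: k=2: 0+243+7·27·3=810; k=3: 567+0+7·3·3=630 → min 630 | T₃..T₅: k=3: 0+36+27·3·4=360; k=4: 243+0+27·3·4=567 → min 360.
Length 4: T₁..T₄: k=1: 0+630+67·7·3=2037; k=2: 12663+243+67·27·3=18333; k=3: 1974+0+67·3·3=2577 → min 2037 | T₂..T₅: k=2: 0+360+7·27·4=1116; k=3: 567+36+7·3·4=687; k=4: 630+0+7·3·4=714 → min 687.
Top-level splits: k=1: (T₁..T₁)·(T₂..T₅) → 0+687+67·7·4 = 2563; k=2: (T₁..T₂)·(T₃..T₅) → 12663+360+67·27·4 = 20259; k=3: (T₁..T₃)·(T₄..T₅) → 1974+36+67·3·4 = 2814; k=4: (T₁..T₄)·(T₅..T₅) → 2037+0+67·3·4 = 2841.
Best split is after T₁, i.e. k = 1.

1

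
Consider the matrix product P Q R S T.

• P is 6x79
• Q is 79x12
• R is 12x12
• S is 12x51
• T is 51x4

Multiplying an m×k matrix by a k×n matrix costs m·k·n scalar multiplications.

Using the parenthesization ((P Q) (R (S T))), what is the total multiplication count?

(P Q): 6×79 by 79×12 → 6×12, cost 6·79·12 = 5688
(S T): 12×51 by 51×4 → 12×4, cost 12·51·4 = 2448
(R (S T)): 12×12 by 12×4 → 12×4, cost 12·12·4 = 576; cumulative 3024
((P Q) (R (S T))): 6×12 by 12×4 → 6×4, cost 6·12·4 = 288; cumulative 9000
Total: 9000 scalar multiplications.

9000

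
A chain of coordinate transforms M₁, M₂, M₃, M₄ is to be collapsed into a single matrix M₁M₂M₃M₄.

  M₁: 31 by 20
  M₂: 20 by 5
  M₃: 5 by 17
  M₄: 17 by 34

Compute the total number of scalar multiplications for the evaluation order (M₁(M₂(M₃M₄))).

27370

(M₃M₄): 5×17 by 17×34 → 5×34, cost 5·17·34 = 2890
(M₂(M₃M₄)): 20×5 by 5×34 → 20×34, cost 20·5·34 = 3400; cumulative 6290
(M₁(M₂(M₃M₄))): 31×20 by 20×34 → 31×34, cost 31·20·34 = 21080; cumulative 27370
Total: 27370 scalar multiplications.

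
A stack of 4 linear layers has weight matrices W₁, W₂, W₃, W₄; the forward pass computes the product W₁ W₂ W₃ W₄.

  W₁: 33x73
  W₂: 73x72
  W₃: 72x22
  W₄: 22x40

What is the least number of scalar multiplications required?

Adjacent pairs: W₁W₂ = 33·73·72 = 173448; W₂W₃ = 73·72·22 = 115632; W₃W₄ = 72·22·40 = 63360.
Length 3: W₁..W₃: k=1: 0+115632+33·73·22=168630; k=2: 173448+0+33·72·22=225720 → min 168630 | W₂..W₄: k=2: 0+63360+73·72·40=273600; k=3: 115632+0+73·22·40=179872 → min 179872.
Length 4: W₁..W₄: k=1: 0+179872+33·73·40=276232; k=2: 173448+63360+33·72·40=331848; k=3: 168630+0+33·22·40=197670 → min 197670.
Optimal order: ((W₁ (W₂ W₃)) W₄) with cost 197670.

197670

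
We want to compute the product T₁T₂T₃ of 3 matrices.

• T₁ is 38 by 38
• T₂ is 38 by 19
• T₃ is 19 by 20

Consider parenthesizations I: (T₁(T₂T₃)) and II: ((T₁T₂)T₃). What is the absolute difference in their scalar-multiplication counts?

Order I = (T₁(T₂T₃)): (T₂T₃): 38×19 by 19×20 → 38×20, cost 38·19·20 = 14440; (T₁(T₂T₃)): 38×38 by 38×20 → 38×20, cost 38·38·20 = 28880; cumulative 43320. Total 43320.
Order II = ((T₁T₂)T₃): (T₁T₂): 38×38 by 38×19 → 38×19, cost 38·38·19 = 27436; ((T₁T₂)T₃): 38×19 by 19×20 → 38×20, cost 38·19·20 = 14440; cumulative 41876. Total 41876.
Difference: |43320 − 41876| = 1444.

1444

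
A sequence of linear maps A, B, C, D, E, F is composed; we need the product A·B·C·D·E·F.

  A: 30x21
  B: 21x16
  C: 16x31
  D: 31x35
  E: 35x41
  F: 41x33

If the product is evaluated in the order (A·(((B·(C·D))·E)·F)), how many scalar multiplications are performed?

(C·D): 16×31 by 31×35 → 16×35, cost 16·31·35 = 17360
(B·(C·D)): 21×16 by 16×35 → 21×35, cost 21·16·35 = 11760; cumulative 29120
((B·(C·D))·E): 21×35 by 35×41 → 21×41, cost 21·35·41 = 30135; cumulative 59255
(((B·(C·D))·E)·F): 21×41 by 41×33 → 21×33, cost 21·41·33 = 28413; cumulative 87668
(A·(((B·(C·D))·E)·F)): 30×21 by 21×33 → 30×33, cost 30·21·33 = 20790; cumulative 108458
Total: 108458 scalar multiplications.

108458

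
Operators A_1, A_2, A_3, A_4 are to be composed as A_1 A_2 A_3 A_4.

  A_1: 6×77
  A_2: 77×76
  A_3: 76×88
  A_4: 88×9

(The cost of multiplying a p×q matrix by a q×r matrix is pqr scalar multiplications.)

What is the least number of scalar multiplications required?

79992

Adjacent pairs: A_1A_2 = 6·77·76 = 35112; A_2A_3 = 77·76·88 = 514976; A_3A_4 = 76·88·9 = 60192.
Length 3: A_1..A_3: k=1: 0+514976+6·77·88=555632; k=2: 35112+0+6·76·88=75240 → min 75240 | A_2..A_4: k=2: 0+60192+77·76·9=112860; k=3: 514976+0+77·88·9=575960 → min 112860.
Length 4: A_1..A_4: k=1: 0+112860+6·77·9=117018; k=2: 35112+60192+6·76·9=99408; k=3: 75240+0+6·88·9=79992 → min 79992.
Optimal order: (((A_1 A_2) A_3) A_4) with cost 79992.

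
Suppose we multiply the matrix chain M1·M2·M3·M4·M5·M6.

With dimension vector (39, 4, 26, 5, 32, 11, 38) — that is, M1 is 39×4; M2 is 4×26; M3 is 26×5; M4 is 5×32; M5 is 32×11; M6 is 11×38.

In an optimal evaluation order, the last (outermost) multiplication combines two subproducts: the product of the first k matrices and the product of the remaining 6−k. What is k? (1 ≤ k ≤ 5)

Adjacent pairs: M1M2 = 39·4·26 = 4056; M2M3 = 4·26·5 = 520; M3M4 = 26·5·32 = 4160; M4M5 = 5·32·11 = 1760; M5M6 = 32·11·38 = 13376.
Length 3: M1..M3: k=1: 0+520+39·4·5=1300; k=2: 4056+0+39·26·5=9126 → min 1300 | M2..M4: k=2: 0+4160+4·26·32=7488; k=3: 520+0+4·5·32=1160 → min 1160 | M3..M5: k=3: 0+1760+26·5·11=3190; k=4: 4160+0+26·32·11=13312 → min 3190 | M4..M6: k=4: 0+13376+5·32·38=19456; k=5: 1760+0+5·11·38=3850 → min 3850.
Length 4: M1..M4: k=1: 0+1160+39·4·32=6152; k=2: 4056+4160+39·26·32=40664; k=3: 1300+0+39·5·32=7540 → min 6152 | M2..M5: k=2: 0+3190+4·26·11=4334; k=3: 520+1760+4·5·11=2500; k=4: 1160+0+4·32·11=2568 → min 2500 | M3..M6: k=3: 0+3850+26·5·38=8790; k=4: 4160+13376+26·32·38=49152; k=5: 3190+0+26·11·38=14058 → min 8790.
Length 5: M1..M5: k=1: 0+2500+39·4·11=4216; k=2: 4056+3190+39·26·11=18400; k=3: 1300+1760+39·5·11=5205; k=4: 6152+0+39·32·11=19880 → min 4216 | M2..M6: k=2: 0+8790+4·26·38=12742; k=3: 520+3850+4·5·38=5130; k=4: 1160+13376+4·32·38=19400; k=5: 2500+0+4·11·38=4172 → min 4172.
Top-level splits: k=1: (M1..M1)·(M2..M6) → 0+4172+39·4·38 = 10100; k=2: (M1..M2)·(M3..M6) → 4056+8790+39·26·38 = 51378; k=3: (M1..M3)·(M4..M6) → 1300+3850+39·5·38 = 12560; k=4: (M1..M4)·(M5..M6) → 6152+13376+39·32·38 = 66952; k=5: (M1..M5)·(M6..M6) → 4216+0+39·11·38 = 20518.
Best split is after M1, i.e. k = 1.

1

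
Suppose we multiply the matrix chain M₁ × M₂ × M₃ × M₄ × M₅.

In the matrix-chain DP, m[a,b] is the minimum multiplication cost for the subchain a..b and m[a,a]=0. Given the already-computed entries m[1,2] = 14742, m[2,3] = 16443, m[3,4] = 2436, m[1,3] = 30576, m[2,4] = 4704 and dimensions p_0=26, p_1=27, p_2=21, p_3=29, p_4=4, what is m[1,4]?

7512

m[1,4] = min over k∈[1,3] of m[1,k]+m[k+1,4]+p_{0}·p_k·p_{4}.
k=1: 0 + 4704 + 26·27·4 = 7512; k=2: 14742 + 2436 + 26·21·4 = 19362; k=3: 30576 + 0 + 26·29·4 = 33592.
Minimum: 7512 at k=1.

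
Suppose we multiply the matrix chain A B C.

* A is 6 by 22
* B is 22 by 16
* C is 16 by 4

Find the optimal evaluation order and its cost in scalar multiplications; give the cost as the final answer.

1936

(A (B C)): cost 1936.
((A B) C): cost 2496.
Optimal: (A (B C)) with cost 1936.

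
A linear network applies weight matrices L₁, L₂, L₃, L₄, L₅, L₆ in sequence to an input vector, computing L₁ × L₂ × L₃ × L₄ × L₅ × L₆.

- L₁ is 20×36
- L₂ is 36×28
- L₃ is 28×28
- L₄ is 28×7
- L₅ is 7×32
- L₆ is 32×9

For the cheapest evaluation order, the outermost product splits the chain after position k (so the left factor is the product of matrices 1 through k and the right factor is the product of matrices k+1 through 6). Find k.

Adjacent pairs: L₁L₂ = 20·36·28 = 20160; L₂L₃ = 36·28·28 = 28224; L₃L₄ = 28·28·7 = 5488; L₄L₅ = 28·7·32 = 6272; L₅L₆ = 7·32·9 = 2016.
Length 3: L₁..L₃: k=1: 0+28224+20·36·28=48384; k=2: 20160+0+20·28·28=35840 → min 35840 | L₂..L₄: k=2: 0+5488+36·28·7=12544; k=3: 28224+0+36·28·7=35280 → min 12544 | L₃..L₅: k=3: 0+6272+28·28·32=31360; k=4: 5488+0+28·7·32=11760 → min 11760 | L₄..L₆: k=4: 0+2016+28·7·9=3780; k=5: 6272+0+28·32·9=14336 → min 3780.
Length 4: L₁..L₄: k=1: 0+12544+20·36·7=17584; k=2: 20160+5488+20·28·7=29568; k=3: 35840+0+20·28·7=39760 → min 17584 | L₂..L₅: k=2: 0+11760+36·28·32=44016; k=3: 28224+6272+36·28·32=66752; k=4: 12544+0+36·7·32=20608 → min 20608 | L₃..L₆: k=3: 0+3780+28·28·9=10836; k=4: 5488+2016+28·7·9=9268; k=5: 11760+0+28·32·9=19824 → min 9268.
Length 5: L₁..L₅: k=1: 0+20608+20·36·32=43648; k=2: 20160+11760+20·28·32=49840; k=3: 35840+6272+20·28·32=60032; k=4: 17584+0+20·7·32=22064 → min 22064 | L₂..L₆: k=2: 0+9268+36·28·9=18340; k=3: 28224+3780+36·28·9=41076; k=4: 12544+2016+36·7·9=16828; k=5: 20608+0+36·32·9=30976 → min 16828.
Top-level splits: k=1: (L₁..L₁)·(L₂..L₆) → 0+16828+20·36·9 = 23308; k=2: (L₁..L₂)·(L₃..L₆) → 20160+9268+20·28·9 = 34468; k=3: (L₁..L₃)·(L₄..L₆) → 35840+3780+20·28·9 = 44660; k=4: (L₁..L₄)·(L₅..L₆) → 17584+2016+20·7·9 = 20860; k=5: (L₁..L₅)·(L₆..L₆) → 22064+0+20·32·9 = 27824.
Best split is after L₄, i.e. k = 4.

4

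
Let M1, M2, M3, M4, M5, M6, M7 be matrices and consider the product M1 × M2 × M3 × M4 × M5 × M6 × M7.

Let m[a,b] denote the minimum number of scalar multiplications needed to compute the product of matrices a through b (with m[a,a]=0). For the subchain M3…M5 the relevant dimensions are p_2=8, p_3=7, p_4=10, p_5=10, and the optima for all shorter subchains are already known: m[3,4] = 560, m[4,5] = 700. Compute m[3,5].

m[3,5] = min over k∈[3,4] of m[3,k]+m[k+1,5]+p_{2}·p_k·p_{5}.
k=3: 0 + 700 + 8·7·10 = 1260; k=4: 560 + 0 + 8·10·10 = 1360.
Minimum: 1260 at k=3.

1260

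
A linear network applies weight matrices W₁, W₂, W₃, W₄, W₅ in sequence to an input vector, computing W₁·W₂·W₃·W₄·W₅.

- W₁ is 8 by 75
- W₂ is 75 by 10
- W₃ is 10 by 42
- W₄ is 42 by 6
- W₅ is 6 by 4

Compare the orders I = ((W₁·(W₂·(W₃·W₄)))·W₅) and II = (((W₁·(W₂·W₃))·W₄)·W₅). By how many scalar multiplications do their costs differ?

48096

Order I = ((W₁·(W₂·(W₃·W₄)))·W₅): (W₃·W₄): 10×42 by 42×6 → 10×6, cost 10·42·6 = 2520; (W₂·(W₃·W₄)): 75×10 by 10×6 → 75×6, cost 75·10·6 = 4500; cumulative 7020; (W₁·(W₂·(W₃·W₄))): 8×75 by 75×6 → 8×6, cost 8·75·6 = 3600; cumulative 10620; ((W₁·(W₂·(W₃·W₄)))·W₅): 8×6 by 6×4 → 8×4, cost 8·6·4 = 192; cumulative 10812. Total 10812.
Order II = (((W₁·(W₂·W₃))·W₄)·W₅): (W₂·W₃): 75×10 by 10×42 → 75×42, cost 75·10·42 = 31500; (W₁·(W₂·W₃)): 8×75 by 75×42 → 8×42, cost 8·75·42 = 25200; cumulative 56700; ((W₁·(W₂·W₃))·W₄): 8×42 by 42×6 → 8×6, cost 8·42·6 = 2016; cumulative 58716; (((W₁·(W₂·W₃))·W₄)·W₅): 8×6 by 6×4 → 8×4, cost 8·6·4 = 192; cumulative 58908. Total 58908.
Difference: |10812 − 58908| = 48096.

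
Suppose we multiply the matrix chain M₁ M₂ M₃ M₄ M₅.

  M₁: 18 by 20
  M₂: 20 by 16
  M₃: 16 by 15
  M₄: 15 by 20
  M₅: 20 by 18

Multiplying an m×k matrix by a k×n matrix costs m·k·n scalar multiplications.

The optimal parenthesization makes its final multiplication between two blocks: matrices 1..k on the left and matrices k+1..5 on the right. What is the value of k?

Adjacent pairs: M₁M₂ = 18·20·16 = 5760; M₂M₃ = 20·16·15 = 4800; M₃M₄ = 16·15·20 = 4800; M₄M₅ = 15·20·18 = 5400.
Length 3: M₁..M₃: k=1: 0+4800+18·20·15=10200; k=2: 5760+0+18·16·15=10080 → min 10080 | M₂..M₄: k=2: 0+4800+20·16·20=11200; k=3: 4800+0+20·15·20=10800 → min 10800 | M₃..M₅: k=3: 0+5400+16·15·18=9720; k=4: 4800+0+16·20·18=10560 → min 9720.
Length 4: M₁..M₄: k=1: 0+10800+18·20·20=18000; k=2: 5760+4800+18·16·20=16320; k=3: 10080+0+18·15·20=15480 → min 15480 | M₂..M₅: k=2: 0+9720+20·16·18=15480; k=3: 4800+5400+20·15·18=15600; k=4: 10800+0+20·20·18=18000 → min 15480.
Top-level splits: k=1: (M₁..M₁)·(M₂..M₅) → 0+15480+18·20·18 = 21960; k=2: (M₁..M₂)·(M₃..M₅) → 5760+9720+18·16·18 = 20664; k=3: (M₁..M₃)·(M₄..M₅) → 10080+5400+18·15·18 = 20340; k=4: (M₁..M₄)·(M₅..M₅) → 15480+0+18·20·18 = 21960.
Best split is after M₃, i.e. k = 3.

3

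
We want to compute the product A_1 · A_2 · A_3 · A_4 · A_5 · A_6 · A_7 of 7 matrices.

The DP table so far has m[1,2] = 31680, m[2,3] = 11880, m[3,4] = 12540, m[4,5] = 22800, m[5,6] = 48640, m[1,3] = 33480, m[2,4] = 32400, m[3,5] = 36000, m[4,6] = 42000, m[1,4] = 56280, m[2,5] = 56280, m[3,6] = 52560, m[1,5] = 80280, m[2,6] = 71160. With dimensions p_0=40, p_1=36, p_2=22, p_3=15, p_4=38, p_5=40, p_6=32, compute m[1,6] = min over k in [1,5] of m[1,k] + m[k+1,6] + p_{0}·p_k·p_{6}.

94680

m[1,6] = min over k∈[1,5] of m[1,k]+m[k+1,6]+p_{0}·p_k·p_{6}.
k=1: 0 + 71160 + 40·36·32 = 117240; k=2: 31680 + 52560 + 40·22·32 = 112400; k=3: 33480 + 42000 + 40·15·32 = 94680; k=4: 56280 + 48640 + 40·38·32 = 153560; k=5: 80280 + 0 + 40·40·32 = 131480.
Minimum: 94680 at k=3.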